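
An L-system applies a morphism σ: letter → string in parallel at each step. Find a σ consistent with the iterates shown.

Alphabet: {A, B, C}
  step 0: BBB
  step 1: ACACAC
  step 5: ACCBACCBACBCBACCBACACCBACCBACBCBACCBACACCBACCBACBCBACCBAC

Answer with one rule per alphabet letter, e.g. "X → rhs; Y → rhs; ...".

A->B, B->AC, C->CB

  step 0 ⇒ step 1: BBB ⇒ AC·AC·AC
    B ↦ AC
    A ↦ B  (constrained at step 1)
    C ↦ CB  (constrained at step 1)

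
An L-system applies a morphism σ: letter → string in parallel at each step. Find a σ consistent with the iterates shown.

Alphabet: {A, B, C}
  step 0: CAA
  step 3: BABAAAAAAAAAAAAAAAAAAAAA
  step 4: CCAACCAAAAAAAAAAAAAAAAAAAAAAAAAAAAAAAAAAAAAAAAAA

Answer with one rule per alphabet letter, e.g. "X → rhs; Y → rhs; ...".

  step 3 ⇒ step 4: BABAAAAAAAAAAAAAAAAAAAAA ⇒ CC·AA·CC·AA·AA·AA·AA·AA·AA·AA·AA·AA·AA·AA·AA·AA·AA·AA·AA·AA·AA·AA·AA·AA
    A ↦ AA
    B ↦ CC
    C ↦ BA  (constrained at step 0)

A->AA, B->CC, C->BA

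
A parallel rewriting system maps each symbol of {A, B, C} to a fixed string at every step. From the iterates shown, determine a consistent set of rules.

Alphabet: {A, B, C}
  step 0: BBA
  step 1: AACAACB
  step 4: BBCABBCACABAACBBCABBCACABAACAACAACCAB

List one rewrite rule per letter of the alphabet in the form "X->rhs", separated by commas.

  step 0 ⇒ step 1: BBA ⇒ AAC·AAC·B
    A ↦ B
    B ↦ AAC
    C ↦ CA  (constrained at step 1)

A->B, B->AAC, C->CA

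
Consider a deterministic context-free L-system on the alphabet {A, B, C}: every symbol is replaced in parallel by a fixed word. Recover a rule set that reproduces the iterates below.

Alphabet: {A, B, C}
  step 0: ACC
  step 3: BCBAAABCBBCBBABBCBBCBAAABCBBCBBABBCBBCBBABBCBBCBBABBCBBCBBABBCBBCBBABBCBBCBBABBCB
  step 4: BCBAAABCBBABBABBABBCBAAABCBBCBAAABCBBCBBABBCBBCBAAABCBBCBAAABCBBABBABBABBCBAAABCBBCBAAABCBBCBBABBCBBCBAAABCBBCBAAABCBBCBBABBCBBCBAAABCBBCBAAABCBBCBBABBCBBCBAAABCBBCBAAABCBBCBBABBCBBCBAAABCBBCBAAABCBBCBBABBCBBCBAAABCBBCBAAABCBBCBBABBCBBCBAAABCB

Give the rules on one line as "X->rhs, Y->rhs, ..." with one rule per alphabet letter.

  step 3 ⇒ step 4: BCBAAABCBBCBBABBCBBCBAAABCBBCBBABBCBBCBBABBCBBCBBABBCBBCBBABBCBBCBBABBCBBCBBABBCB ⇒ BCB·AAA·BCB·BAB·BAB·BAB·BCB·AAA·BCB·BCB·AAA·BCB·BCB·BAB·BCB·BCB·AAA·BCB·BCB·AAA·BCB·BAB·BAB·BAB·BCB·AAA·BCB·BCB·AAA·BCB·BCB·BAB·BCB·BCB·AAA·BCB·BCB·AAA·BCB·BCB·BAB·BCB·BCB·AAA·BCB·BCB·AAA·BCB·BCB·BAB·BCB·BCB·AAA·BCB·BCB·AAA·BCB·BCB·BAB·BCB·BCB·AAA·BCB·BCB·AAA·BCB·BCB·BAB·BCB·BCB·AAA·BCB·BCB·AAA·BCB·BCB·BAB·BCB·BCB·AAA·BCB
    A ↦ BAB
    B ↦ BCB
    C ↦ AAA

A->BAB, B->BCB, C->AAA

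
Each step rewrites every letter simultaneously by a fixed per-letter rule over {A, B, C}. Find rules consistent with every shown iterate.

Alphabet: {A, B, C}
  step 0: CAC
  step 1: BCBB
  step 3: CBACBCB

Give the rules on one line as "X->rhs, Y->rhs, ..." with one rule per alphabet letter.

A->CB, B->A, C->B

  step 0 ⇒ step 1: CAC ⇒ B·CB·B
    A ↦ CB
    C ↦ B
    B ↦ A  (constrained at step 1)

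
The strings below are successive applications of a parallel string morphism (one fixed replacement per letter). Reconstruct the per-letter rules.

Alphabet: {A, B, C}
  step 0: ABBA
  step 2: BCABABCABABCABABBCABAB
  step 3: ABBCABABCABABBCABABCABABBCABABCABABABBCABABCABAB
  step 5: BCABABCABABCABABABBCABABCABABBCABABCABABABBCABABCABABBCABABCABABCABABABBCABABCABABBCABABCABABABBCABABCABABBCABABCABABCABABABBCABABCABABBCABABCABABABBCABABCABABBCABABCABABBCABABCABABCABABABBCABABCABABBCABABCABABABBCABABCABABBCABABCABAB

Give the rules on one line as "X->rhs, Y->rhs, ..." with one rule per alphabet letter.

  step 2 ⇒ step 3: BCABABCABABCABABBCABAB ⇒ AB·B·CAB·AB·CAB·AB·B·CAB·AB·CAB·AB·B·CAB·AB·CAB·AB·AB·B·CAB·AB·CAB·AB
    A ↦ CAB
    B ↦ AB
    C ↦ B

A->CAB, B->AB, C->B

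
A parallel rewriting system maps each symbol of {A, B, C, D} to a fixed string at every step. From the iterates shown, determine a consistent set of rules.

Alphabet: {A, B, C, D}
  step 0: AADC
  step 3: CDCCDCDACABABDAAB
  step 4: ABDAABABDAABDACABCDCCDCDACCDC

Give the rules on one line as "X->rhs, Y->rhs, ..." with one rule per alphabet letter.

A->C, B->DC, C->AB, D->DA

  step 3 ⇒ step 4: CDCCDCDACABABDAAB ⇒ AB·DA·AB·AB·DA·AB·DA·C·AB·C·DC·C·DC·DA·C·C·DC
    A ↦ C
    B ↦ DC
    C ↦ AB
    D ↦ DA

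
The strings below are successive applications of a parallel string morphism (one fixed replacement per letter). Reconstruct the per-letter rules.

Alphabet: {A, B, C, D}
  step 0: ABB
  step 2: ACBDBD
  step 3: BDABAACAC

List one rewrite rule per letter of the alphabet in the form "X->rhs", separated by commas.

  step 2 ⇒ step 3: ACBDBD ⇒ BD·ABA·A·C·A·C
    A ↦ BD
    B ↦ A
    C ↦ ABA
    D ↦ C

A->BD, B->A, C->ABA, D->C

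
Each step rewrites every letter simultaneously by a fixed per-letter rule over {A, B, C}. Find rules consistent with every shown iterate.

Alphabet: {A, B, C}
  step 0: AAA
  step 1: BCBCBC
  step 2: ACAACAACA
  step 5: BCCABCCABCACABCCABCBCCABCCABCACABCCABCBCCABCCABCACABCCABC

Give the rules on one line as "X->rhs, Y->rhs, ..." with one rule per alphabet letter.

  step 1 ⇒ step 2: BCBCBC ⇒ A·CA·A·CA·A·CA
    B ↦ A
    C ↦ CA
  step 0 ⇒ step 1: AAA ⇒ BC·BC·BC
    A ↦ BC

A->BC, B->A, C->CA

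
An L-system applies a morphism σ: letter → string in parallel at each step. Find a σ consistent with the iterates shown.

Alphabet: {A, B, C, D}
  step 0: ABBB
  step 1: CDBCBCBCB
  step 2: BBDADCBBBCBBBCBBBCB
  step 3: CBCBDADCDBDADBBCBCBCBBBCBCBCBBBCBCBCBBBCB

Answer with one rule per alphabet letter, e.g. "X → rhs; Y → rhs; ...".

A->CDB, B->CB, C->BB, D->DAD

  step 2 ⇒ step 3: BBDADCBBBCBBBCBBBCB ⇒ CB·CB·DAD·CDB·DAD·BB·CB·CB·CB·BB·CB·CB·CB·BB·CB·CB·CB·BB·CB
    A ↦ CDB
    B ↦ CB
    C ↦ BB
    D ↦ DAD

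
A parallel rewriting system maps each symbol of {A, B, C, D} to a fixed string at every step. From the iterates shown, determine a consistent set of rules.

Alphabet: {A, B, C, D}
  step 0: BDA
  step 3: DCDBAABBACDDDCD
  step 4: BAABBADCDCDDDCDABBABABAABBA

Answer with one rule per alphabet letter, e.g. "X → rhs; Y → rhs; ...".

  step 3 ⇒ step 4: DCDBAABBACDDDCD ⇒ BA·AB·BA·D·CD·CD·D·D·CD·AB·BA·BA·BA·AB·BA
    A ↦ CD
    B ↦ D
    C ↦ AB
    D ↦ BA

A->CD, B->D, C->AB, D->BA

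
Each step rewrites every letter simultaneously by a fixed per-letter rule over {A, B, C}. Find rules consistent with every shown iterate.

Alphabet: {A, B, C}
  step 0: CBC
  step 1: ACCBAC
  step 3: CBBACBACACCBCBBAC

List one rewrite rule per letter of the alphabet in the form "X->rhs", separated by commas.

A->B, B->CB, C->AC

  step 0 ⇒ step 1: CBC ⇒ AC·CB·AC
    B ↦ CB
    C ↦ AC
    A ↦ B  (constrained at step 1)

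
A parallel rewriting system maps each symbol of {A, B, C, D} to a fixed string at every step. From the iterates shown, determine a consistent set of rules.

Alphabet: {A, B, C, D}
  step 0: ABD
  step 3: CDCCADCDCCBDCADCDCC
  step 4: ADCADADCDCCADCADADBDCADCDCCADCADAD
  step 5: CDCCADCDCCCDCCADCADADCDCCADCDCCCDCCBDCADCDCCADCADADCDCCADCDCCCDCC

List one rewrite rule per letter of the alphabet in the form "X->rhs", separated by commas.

  step 4 ⇒ step 5: ADCADADCDCCADCADADBDCADCDCCADCADAD ⇒ CDC·C·AD·CDC·C·CDC·C·AD·C·AD·AD·CDC·C·AD·CDC·C·CDC·C·BD·C·AD·CDC·C·AD·C·AD·AD·CDC·C·AD·CDC·C·CDC·C
    A ↦ CDC
    B ↦ BD
    C ↦ AD
    D ↦ C

A->CDC, B->BD, C->AD, D->C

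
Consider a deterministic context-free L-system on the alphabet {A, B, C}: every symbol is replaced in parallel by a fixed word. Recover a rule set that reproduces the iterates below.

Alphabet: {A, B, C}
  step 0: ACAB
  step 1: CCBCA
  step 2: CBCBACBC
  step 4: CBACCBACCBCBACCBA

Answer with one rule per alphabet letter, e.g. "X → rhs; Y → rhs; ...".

  step 1 ⇒ step 2: CCBCA ⇒ CB·CB·A·CB·C
    A ↦ C
    B ↦ A
    C ↦ CB

A->C, B->A, C->CB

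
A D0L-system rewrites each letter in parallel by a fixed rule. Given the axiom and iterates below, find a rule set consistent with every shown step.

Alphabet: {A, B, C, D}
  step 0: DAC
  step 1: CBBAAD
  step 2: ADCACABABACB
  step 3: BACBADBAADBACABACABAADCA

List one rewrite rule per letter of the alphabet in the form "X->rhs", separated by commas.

A->BA, B->CA, C->AD, D->CB

  step 2 ⇒ step 3: ADCACABABACB ⇒ BA·CB·AD·BA·AD·BA·CA·BA·CA·BA·AD·CA
    A ↦ BA
    B ↦ CA
    C ↦ AD
    D ↦ CB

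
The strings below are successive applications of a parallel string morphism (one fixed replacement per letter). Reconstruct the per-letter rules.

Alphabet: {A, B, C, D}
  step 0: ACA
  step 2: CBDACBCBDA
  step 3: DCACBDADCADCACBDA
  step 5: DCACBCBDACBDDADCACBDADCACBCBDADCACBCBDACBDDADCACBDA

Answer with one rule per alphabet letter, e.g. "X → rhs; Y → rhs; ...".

A->DA, B->CA, C->D, D->CB

  step 2 ⇒ step 3: CBDACBCBDA ⇒ D·CA·CB·DA·D·CA·D·CA·CB·DA
    A ↦ DA
    B ↦ CA
    C ↦ D
    D ↦ CB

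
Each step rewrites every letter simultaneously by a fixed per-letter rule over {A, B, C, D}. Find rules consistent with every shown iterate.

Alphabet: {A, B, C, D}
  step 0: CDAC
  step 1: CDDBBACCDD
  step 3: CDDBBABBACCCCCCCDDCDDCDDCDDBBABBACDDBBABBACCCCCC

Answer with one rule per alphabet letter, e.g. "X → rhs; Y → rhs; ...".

  step 0 ⇒ step 1: CDAC ⇒ CDD·BBA·C·CDD
    A ↦ C
    C ↦ CDD
    D ↦ BBA
    B ↦ C  (constrained at step 1)

A->C, B->C, C->CDD, D->BBA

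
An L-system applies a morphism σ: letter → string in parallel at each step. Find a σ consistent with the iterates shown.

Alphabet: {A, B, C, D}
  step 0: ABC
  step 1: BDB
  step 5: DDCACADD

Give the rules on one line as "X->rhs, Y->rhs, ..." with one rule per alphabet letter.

A->B, B->D, C->B, D->CA

  step 0 ⇒ step 1: ABC ⇒ B·D·B
    A ↦ B
    B ↦ D
    C ↦ B
    D ↦ CA  (constrained at step 1)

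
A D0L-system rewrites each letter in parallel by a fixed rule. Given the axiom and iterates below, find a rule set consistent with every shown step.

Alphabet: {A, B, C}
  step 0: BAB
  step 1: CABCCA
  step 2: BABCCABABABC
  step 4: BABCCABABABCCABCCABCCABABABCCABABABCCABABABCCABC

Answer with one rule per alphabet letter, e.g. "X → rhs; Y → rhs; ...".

  step 1 ⇒ step 2: CABCCA ⇒ BA·BC·CA·BA·BA·BC
    A ↦ BC
    B ↦ CA
    C ↦ BA

A->BC, B->CA, C->BA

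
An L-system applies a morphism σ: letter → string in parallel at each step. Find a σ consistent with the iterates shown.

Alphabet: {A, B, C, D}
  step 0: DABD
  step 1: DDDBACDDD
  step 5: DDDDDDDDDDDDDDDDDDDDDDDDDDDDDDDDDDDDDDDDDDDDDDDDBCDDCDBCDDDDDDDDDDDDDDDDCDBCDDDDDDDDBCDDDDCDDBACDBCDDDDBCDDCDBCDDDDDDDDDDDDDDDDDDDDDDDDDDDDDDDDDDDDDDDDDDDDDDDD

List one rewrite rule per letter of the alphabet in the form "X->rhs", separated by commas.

  step 0 ⇒ step 1: DABD ⇒ DD·DBA·CD·DD
    A ↦ DBA
    B ↦ CD
    D ↦ DD
    C ↦ BC  (constrained at step 1)

A->DBA, B->CD, C->BC, D->DD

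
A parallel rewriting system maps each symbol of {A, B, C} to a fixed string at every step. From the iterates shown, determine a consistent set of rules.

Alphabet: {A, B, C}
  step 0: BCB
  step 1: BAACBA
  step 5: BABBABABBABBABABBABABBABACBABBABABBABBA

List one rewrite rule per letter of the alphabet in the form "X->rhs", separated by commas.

  step 0 ⇒ step 1: BCB ⇒ BA·AC·BA
    B ↦ BA
    C ↦ AC
    A ↦ B  (constrained at step 1)

A->B, B->BA, C->AC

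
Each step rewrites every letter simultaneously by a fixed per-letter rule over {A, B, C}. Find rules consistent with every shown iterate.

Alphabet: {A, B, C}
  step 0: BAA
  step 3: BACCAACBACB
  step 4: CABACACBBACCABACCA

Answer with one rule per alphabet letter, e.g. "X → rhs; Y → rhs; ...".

A->B, B->CA, C->AC

  step 3 ⇒ step 4: BACCAACBACB ⇒ CA·B·AC·AC·B·B·AC·CA·B·AC·CA
    A ↦ B
    B ↦ CA
    C ↦ AC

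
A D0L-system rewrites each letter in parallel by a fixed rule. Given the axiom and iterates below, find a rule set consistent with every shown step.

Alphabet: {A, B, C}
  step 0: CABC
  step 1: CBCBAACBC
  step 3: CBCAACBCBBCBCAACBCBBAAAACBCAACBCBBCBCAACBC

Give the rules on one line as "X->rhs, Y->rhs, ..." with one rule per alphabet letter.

  step 0 ⇒ step 1: CABC ⇒ CBC·B·AA·CBC
    A ↦ B
    B ↦ AA
    C ↦ CBC

A->B, B->AA, C->CBC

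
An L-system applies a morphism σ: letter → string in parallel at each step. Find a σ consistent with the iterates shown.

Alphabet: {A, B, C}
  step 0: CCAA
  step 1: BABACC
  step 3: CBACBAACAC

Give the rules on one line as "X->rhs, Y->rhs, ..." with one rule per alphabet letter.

  step 0 ⇒ step 1: CCAA ⇒ BA·BA·C·C
    A ↦ C
    C ↦ BA
    B ↦ A  (constrained at step 1)

A->C, B->A, C->BA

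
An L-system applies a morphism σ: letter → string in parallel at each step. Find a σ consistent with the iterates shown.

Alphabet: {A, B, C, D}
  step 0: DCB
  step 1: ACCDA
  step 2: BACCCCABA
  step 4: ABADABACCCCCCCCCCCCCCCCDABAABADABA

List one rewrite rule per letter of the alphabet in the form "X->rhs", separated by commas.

  step 1 ⇒ step 2: ACCDA ⇒ BA·CC·CC·A·BA
    A ↦ BA
    C ↦ CC
    D ↦ A
  step 0 ⇒ step 1: DCB ⇒ A·CC·DA
    B ↦ DA

A->BA, B->DA, C->CC, D->A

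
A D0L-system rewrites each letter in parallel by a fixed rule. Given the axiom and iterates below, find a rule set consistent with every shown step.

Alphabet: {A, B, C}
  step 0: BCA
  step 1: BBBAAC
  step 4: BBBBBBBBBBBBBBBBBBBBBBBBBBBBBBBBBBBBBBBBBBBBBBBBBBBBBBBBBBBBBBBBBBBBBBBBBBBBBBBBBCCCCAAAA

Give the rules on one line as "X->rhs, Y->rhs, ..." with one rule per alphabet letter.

  step 0 ⇒ step 1: BCA ⇒ BBB·AA·C
    A ↦ C
    B ↦ BBB
    C ↦ AA

A->C, B->BBB, C->AA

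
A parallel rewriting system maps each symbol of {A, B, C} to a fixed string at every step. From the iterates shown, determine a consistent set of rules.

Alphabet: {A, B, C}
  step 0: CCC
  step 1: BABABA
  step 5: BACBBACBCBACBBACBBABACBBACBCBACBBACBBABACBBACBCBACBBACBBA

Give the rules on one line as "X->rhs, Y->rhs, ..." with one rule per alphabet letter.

  step 0 ⇒ step 1: CCC ⇒ BA·BA·BA
    C ↦ BA
    A ↦ C  (constrained at step 1)
    B ↦ CB  (constrained at step 1)

A->C, B->CB, C->BA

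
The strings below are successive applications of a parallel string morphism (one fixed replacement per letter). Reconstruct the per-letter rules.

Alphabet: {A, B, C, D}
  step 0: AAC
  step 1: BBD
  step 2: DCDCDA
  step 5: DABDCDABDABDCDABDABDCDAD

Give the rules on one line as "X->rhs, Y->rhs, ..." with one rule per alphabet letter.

A->B, B->DC, C->D, D->DA

  step 1 ⇒ step 2: BBD ⇒ DC·DC·DA
    B ↦ DC
    D ↦ DA
  step 0 ⇒ step 1: AAC ⇒ B·B·D
    A ↦ B
  step 0 ⇒ step 1: AAC ⇒ B·B·D
    C ↦ D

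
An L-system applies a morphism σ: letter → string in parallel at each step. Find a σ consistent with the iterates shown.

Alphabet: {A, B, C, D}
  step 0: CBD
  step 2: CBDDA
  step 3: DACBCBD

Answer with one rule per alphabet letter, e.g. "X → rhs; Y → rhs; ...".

A->D, B->A, C->D, D->CB

  step 2 ⇒ step 3: CBDDA ⇒ D·A·CB·CB·D
    A ↦ D
    B ↦ A
    C ↦ D
    D ↦ CB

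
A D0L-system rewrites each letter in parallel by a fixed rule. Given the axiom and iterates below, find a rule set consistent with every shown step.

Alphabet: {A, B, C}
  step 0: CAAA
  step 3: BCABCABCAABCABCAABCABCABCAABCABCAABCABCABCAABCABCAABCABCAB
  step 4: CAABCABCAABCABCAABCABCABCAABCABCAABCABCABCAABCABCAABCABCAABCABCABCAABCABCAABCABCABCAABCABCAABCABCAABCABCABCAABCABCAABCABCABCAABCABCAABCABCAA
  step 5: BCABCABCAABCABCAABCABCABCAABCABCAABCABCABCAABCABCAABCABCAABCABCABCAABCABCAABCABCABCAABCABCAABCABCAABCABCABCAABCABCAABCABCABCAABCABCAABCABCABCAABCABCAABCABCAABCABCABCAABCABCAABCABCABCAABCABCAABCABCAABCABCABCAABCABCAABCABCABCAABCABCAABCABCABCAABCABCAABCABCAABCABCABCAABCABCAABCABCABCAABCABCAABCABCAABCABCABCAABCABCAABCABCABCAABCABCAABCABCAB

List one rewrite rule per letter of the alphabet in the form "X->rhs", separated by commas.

A->CAB, B->CAA, C->B

  step 4 ⇒ step 5: CAABCABCAABCABCAABCABCABCAABCABCAABCABCABCAABCABCAABCABCAABCABCABCAABCABCAABCABCABCAABCABCAABCABCAABCABCABCAABCABCAABCABCABCAABCABCAABCABCAA ⇒ B·CAB·CAB·CAA·B·CAB·CAA·B·CAB·CAB·CAA·B·CAB·CAA·B·CAB·CAB·CAA·B·CAB·CAA·B·CAB·CAA·B·CAB·CAB·CAA·B·CAB·CAA·B·CAB·CAB·CAA·B·CAB·CAA·B·CAB·CAA·B·CAB·CAB·CAA·B·CAB·CAA·B·CAB·CAB·CAA·B·CAB·CAA·B·CAB·CAB·CAA·B·CAB·CAA·B·CAB·CAA·B·CAB·CAB·CAA·B·CAB·CAA·B·CAB·CAB·CAA·B·CAB·CAA·B·CAB·CAA·B·CAB·CAB·CAA·B·CAB·CAA·B·CAB·CAB·CAA·B·CAB·CAA·B·CAB·CAB·CAA·B·CAB·CAA·B·CAB·CAA·B·CAB·CAB·CAA·B·CAB·CAA·B·CAB·CAB·CAA·B·CAB·CAA·B·CAB·CAA·B·CAB·CAB·CAA·B·CAB·CAA·B·CAB·CAB·CAA·B·CAB·CAA·B·CAB·CAB
    A ↦ CAB
    B ↦ CAA
    C ↦ B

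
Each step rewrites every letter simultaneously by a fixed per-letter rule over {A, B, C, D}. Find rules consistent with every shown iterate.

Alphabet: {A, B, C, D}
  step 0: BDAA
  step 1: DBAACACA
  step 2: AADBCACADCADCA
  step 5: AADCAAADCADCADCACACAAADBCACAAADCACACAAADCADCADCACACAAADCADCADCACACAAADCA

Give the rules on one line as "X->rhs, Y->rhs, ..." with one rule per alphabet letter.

A->CA, B->DB, C->D, D->AA

  step 1 ⇒ step 2: DBAACACA ⇒ AA·DB·CA·CA·D·CA·D·CA
    A ↦ CA
    B ↦ DB
    C ↦ D
    D ↦ AA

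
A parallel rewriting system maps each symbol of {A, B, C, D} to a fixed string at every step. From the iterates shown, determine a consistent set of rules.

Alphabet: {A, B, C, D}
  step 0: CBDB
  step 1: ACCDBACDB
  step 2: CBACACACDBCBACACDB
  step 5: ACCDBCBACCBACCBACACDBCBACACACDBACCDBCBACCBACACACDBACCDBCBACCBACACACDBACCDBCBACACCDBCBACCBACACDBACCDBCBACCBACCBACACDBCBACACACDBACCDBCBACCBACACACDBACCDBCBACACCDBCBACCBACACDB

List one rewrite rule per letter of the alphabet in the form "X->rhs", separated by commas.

  step 1 ⇒ step 2: ACCDBACDB ⇒ CB·AC·AC·A·CDB·CB·AC·A·CDB
    A ↦ CB
    B ↦ CDB
    C ↦ AC
    D ↦ A

A->CB, B->CDB, C->AC, D->A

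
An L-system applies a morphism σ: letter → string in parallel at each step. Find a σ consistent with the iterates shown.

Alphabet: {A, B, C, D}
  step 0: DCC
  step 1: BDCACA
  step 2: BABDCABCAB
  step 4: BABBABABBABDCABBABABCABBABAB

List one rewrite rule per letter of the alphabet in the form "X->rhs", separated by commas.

A->B, B->BA, C->CA, D->BD

  step 1 ⇒ step 2: BDCACA ⇒ BA·BD·CA·B·CA·B
    A ↦ B
    B ↦ BA
    C ↦ CA
    D ↦ BD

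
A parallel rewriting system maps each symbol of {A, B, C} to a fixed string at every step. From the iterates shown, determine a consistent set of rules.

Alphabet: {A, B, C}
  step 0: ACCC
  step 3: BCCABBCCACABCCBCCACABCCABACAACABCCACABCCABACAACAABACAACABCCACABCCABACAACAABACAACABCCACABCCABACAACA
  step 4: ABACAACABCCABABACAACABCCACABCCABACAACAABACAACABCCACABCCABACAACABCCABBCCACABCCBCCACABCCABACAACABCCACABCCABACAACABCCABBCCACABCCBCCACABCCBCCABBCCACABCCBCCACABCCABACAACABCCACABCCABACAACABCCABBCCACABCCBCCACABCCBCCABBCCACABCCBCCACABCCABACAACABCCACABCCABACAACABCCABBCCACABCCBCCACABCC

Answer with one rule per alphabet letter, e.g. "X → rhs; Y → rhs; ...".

  step 3 ⇒ step 4: BCCABBCCACABCCBCCACABCCABACAACABCCACABCCABACAACAABACAACABCCACABCCABACAACAABACAACABCCACABCCABACAACA ⇒ AB·ACA·ACA·BCC·AB·AB·ACA·ACA·BCC·ACA·BCC·AB·ACA·ACA·AB·ACA·ACA·BCC·ACA·BCC·AB·ACA·ACA·BCC·AB·BCC·ACA·BCC·BCC·ACA·BCC·AB·ACA·ACA·BCC·ACA·BCC·AB·ACA·ACA·BCC·AB·BCC·ACA·BCC·BCC·ACA·BCC·BCC·AB·BCC·ACA·BCC·BCC·ACA·BCC·AB·ACA·ACA·BCC·ACA·BCC·AB·ACA·ACA·BCC·AB·BCC·ACA·BCC·BCC·ACA·BCC·BCC·AB·BCC·ACA·BCC·BCC·ACA·BCC·AB·ACA·ACA·BCC·ACA·BCC·AB·ACA·ACA·BCC·AB·BCC·ACA·BCC·BCC·ACA·BCC
    A ↦ BCC
    B ↦ AB
    C ↦ ACA

A->BCC, B->AB, C->ACA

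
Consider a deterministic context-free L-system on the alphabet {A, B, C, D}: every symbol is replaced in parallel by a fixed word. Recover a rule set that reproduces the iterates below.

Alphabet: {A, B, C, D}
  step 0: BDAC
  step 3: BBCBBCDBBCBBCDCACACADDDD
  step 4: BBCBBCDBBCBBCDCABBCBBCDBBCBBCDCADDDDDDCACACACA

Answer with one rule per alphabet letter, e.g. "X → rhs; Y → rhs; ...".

A->D, B->BBC, C->D, D->CA

  step 3 ⇒ step 4: BBCBBCDBBCBBCDCACACADDDD ⇒ BBC·BBC·D·BBC·BBC·D·CA·BBC·BBC·D·BBC·BBC·D·CA·D·D·D·D·D·D·CA·CA·CA·CA
    A ↦ D
    B ↦ BBC
    C ↦ D
    D ↦ CA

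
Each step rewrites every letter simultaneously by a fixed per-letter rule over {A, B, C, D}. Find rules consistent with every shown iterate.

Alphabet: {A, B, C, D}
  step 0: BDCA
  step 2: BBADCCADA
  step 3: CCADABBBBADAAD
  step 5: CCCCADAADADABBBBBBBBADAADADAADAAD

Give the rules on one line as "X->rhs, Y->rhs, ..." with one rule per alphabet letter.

  step 2 ⇒ step 3: BBADCCADA ⇒ C·C·AD·A·BB·BB·AD·A·AD
    A ↦ AD
    B ↦ C
    C ↦ BB
    D ↦ A

A->AD, B->C, C->BB, D->A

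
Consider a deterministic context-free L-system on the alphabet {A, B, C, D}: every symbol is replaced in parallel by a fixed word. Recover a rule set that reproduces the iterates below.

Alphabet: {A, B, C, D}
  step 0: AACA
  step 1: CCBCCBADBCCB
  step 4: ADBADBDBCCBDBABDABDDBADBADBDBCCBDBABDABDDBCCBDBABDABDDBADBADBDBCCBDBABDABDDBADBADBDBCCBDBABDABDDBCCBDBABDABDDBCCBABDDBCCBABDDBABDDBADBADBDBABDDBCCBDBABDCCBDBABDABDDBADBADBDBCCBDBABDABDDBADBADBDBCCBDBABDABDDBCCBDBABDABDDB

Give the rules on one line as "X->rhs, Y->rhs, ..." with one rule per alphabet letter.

A->CCB, B->DB, C->ADB, D->ABD

  step 0 ⇒ step 1: AACA ⇒ CCB·CCB·ADB·CCB
    A ↦ CCB
    C ↦ ADB
    B ↦ DB  (constrained at step 1)
    D ↦ ABD  (constrained at step 1)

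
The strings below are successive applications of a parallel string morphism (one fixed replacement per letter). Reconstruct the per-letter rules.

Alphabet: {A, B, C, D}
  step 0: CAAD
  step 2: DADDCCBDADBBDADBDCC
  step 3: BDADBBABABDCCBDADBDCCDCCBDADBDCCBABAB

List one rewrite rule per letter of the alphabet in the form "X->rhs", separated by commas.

A->DAD, B->DCC, C->AB, D->B

  step 2 ⇒ step 3: DADDCCBDADBBDADBDCC ⇒ B·DAD·B·B·AB·AB·DCC·B·DAD·B·DCC·DCC·B·DAD·B·DCC·B·AB·AB
    A ↦ DAD
    B ↦ DCC
    C ↦ AB
    D ↦ B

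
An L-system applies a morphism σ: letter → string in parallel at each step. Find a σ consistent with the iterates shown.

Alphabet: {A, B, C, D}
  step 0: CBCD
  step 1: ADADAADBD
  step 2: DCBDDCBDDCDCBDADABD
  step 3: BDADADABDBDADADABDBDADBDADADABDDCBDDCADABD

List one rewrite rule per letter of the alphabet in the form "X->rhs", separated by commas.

  step 2 ⇒ step 3: DCBDDCBDDCDCBDADABD ⇒ BD·AD·ADA·BD·BD·AD·ADA·BD·BD·AD·BD·AD·ADA·BD·DC·BD·DC·ADA·BD
    A ↦ DC
    B ↦ ADA
    C ↦ AD
    D ↦ BD

A->DC, B->ADA, C->AD, D->BD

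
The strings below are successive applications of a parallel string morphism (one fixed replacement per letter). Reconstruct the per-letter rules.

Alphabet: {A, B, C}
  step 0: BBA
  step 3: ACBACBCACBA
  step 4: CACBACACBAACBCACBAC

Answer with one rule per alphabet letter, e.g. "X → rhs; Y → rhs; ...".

  step 3 ⇒ step 4: ACBACBCACBA ⇒ C·ACB·A·C·ACB·A·ACB·C·ACB·A·C
    A ↦ C
    B ↦ A
    C ↦ ACB

A->C, B->A, C->ACB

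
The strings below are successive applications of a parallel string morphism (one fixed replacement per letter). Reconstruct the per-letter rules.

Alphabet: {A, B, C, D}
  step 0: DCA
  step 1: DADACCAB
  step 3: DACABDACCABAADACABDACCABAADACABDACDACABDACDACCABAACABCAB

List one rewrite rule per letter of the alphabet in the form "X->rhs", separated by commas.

A->CAB, B->AA, C->DAC, D->DA

  step 0 ⇒ step 1: DCA ⇒ DA·DAC·CAB
    A ↦ CAB
    C ↦ DAC
    D ↦ DA
    B ↦ AA  (constrained at step 1)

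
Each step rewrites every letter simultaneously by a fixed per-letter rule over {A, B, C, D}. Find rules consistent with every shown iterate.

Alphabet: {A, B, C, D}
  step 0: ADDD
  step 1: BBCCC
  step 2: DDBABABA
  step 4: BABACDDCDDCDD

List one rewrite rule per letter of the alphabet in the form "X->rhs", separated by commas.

  step 1 ⇒ step 2: BBCCC ⇒ D·D·BA·BA·BA
    B ↦ D
    C ↦ BA
  step 0 ⇒ step 1: ADDD ⇒ BB·C·C·C
    A ↦ BB
  step 0 ⇒ step 1: ADDD ⇒ BB·C·C·C
    D ↦ C

A->BB, B->D, C->BA, D->C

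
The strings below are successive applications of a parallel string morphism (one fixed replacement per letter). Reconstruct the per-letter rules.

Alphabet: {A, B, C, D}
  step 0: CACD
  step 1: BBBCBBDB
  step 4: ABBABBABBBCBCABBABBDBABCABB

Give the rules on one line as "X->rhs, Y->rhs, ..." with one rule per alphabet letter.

  step 0 ⇒ step 1: CACD ⇒ BB·BC·BB·DB
    A ↦ BC
    C ↦ BB
    D ↦ DB
    B ↦ A  (constrained at step 1)

A->BC, B->A, C->BB, D->DB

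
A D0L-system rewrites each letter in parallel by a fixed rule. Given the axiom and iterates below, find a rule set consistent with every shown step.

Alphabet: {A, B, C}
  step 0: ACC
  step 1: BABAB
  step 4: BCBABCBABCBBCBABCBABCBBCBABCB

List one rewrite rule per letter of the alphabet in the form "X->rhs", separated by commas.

A->B, B->CB, C->AB

  step 0 ⇒ step 1: ACC ⇒ B·AB·AB
    A ↦ B
    C ↦ AB
    B ↦ CB  (constrained at step 1)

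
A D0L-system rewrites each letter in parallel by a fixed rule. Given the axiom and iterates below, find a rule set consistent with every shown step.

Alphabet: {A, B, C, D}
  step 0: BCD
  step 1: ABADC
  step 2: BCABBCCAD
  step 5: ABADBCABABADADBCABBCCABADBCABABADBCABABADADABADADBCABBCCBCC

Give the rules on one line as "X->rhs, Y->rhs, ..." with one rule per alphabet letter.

  step 1 ⇒ step 2: ABADC ⇒ BC·AB·BC·C·AD
    A ↦ BC
    B ↦ AB
    C ↦ AD
    D ↦ C

A->BC, B->AB, C->AD, D->C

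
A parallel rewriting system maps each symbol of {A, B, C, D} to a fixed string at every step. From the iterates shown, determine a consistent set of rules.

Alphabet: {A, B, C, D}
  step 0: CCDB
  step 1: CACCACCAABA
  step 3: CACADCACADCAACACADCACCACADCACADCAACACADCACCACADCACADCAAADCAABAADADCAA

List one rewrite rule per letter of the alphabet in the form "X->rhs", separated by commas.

A->AD, B->BA, C->CAC, D->CAA

  step 0 ⇒ step 1: CCDB ⇒ CAC·CAC·CAA·BA
    B ↦ BA
    C ↦ CAC
    D ↦ CAA
    A ↦ AD  (constrained at step 1)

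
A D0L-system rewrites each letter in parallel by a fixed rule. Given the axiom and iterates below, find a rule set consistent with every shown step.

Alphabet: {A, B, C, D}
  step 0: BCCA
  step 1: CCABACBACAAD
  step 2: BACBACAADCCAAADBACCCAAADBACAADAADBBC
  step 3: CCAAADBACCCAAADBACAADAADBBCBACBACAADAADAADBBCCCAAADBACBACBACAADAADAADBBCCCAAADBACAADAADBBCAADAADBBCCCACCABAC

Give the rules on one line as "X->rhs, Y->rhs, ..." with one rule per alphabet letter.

  step 2 ⇒ step 3: BACBACAADCCAAADBACCCAAADBACAADAADBBC ⇒ CCA·AAD·BAC·CCA·AAD·BAC·AAD·AAD·BBC·BAC·BAC·AAD·AAD·AAD·BBC·CCA·AAD·BAC·BAC·BAC·AAD·AAD·AAD·BBC·CCA·AAD·BAC·AAD·AAD·BBC·AAD·AAD·BBC·CCA·CCA·BAC
    A ↦ AAD
    B ↦ CCA
    C ↦ BAC
    D ↦ BBC

A->AAD, B->CCA, C->BAC, D->BBC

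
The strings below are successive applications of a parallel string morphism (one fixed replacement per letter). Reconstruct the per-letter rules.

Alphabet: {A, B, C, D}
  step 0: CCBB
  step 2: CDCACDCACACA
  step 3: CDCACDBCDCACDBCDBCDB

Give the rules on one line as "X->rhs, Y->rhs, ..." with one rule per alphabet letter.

A->B, B->D, C->CD, D->CA

  step 2 ⇒ step 3: CDCACDCACACA ⇒ CD·CA·CD·B·CD·CA·CD·B·CD·B·CD·B
    A ↦ B
    C ↦ CD
    D ↦ CA
    B ↦ D  (constrained at step 0)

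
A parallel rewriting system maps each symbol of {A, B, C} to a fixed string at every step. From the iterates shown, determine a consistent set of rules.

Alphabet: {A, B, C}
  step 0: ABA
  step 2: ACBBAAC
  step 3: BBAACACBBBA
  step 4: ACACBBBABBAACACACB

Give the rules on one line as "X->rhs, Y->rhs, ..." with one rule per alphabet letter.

A->B, B->AC, C->BA

  step 3 ⇒ step 4: BBAACACBBBA ⇒ AC·AC·B·B·BA·B·BA·AC·AC·AC·B
    A ↦ B
    B ↦ AC
    C ↦ BA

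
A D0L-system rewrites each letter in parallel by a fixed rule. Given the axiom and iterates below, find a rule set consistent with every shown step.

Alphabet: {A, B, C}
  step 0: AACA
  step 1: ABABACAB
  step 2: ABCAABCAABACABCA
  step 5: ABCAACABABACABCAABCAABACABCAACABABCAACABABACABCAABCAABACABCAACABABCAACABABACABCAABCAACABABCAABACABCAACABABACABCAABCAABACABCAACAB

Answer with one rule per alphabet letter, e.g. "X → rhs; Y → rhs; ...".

A->AB, B->CA, C->AC

  step 1 ⇒ step 2: ABABACAB ⇒ AB·CA·AB·CA·AB·AC·AB·CA
    A ↦ AB
    B ↦ CA
    C ↦ AC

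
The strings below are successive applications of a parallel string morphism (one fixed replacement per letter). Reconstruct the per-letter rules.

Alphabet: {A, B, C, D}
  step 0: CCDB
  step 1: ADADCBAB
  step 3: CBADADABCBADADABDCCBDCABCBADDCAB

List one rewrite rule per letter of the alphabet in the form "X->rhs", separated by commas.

  step 0 ⇒ step 1: CCDB ⇒ AD·AD·CB·AB
    B ↦ AB
    C ↦ AD
    D ↦ CB
    A ↦ DC  (constrained at step 1)

A->DC, B->AB, C->AD, D->CB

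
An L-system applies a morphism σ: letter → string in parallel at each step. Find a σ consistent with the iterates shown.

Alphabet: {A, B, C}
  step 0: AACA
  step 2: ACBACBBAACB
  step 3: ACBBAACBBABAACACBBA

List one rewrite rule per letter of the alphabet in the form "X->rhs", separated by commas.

  step 2 ⇒ step 3: ACBACBBAACB ⇒ AC·B·BA·AC·B·BA·BA·AC·AC·B·BA
    A ↦ AC
    B ↦ BA
    C ↦ B

A->AC, B->BA, C->B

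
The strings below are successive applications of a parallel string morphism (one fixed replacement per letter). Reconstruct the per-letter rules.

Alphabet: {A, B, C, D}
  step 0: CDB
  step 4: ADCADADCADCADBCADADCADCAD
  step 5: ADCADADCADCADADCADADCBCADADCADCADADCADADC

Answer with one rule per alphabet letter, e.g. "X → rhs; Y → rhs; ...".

A->AD, B->BC, C->AD, D->C

  step 4 ⇒ step 5: ADCADADCADCADBCADADCADCAD ⇒ AD·C·AD·AD·C·AD·C·AD·AD·C·AD·AD·C·BC·AD·AD·C·AD·C·AD·AD·C·AD·AD·C
    A ↦ AD
    B ↦ BC
    C ↦ AD
    D ↦ C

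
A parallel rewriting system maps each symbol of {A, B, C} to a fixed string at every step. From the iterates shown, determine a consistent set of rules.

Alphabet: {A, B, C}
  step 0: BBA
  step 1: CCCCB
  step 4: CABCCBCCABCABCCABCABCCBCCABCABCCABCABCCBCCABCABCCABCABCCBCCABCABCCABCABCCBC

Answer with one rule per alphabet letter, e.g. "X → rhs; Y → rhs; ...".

A->CCB, B->C, C->CAB

  step 0 ⇒ step 1: BBA ⇒ C·C·CCB
    A ↦ CCB
    B ↦ C
    C ↦ CAB  (constrained at step 1)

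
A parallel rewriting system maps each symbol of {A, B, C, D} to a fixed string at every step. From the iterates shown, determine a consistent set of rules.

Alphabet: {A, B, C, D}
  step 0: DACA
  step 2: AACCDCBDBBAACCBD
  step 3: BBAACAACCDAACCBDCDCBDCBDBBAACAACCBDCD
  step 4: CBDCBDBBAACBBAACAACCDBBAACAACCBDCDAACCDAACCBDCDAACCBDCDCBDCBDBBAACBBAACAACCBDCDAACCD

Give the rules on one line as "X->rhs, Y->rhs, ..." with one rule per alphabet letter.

A->B, B->CBD, C->AAC, D->CD

  step 3 ⇒ step 4: BBAACAACCDAACCBDCDCBDCBDBBAACAACCBDCD ⇒ CBD·CBD·B·B·AAC·B·B·AAC·AAC·CD·B·B·AAC·AAC·CBD·CD·AAC·CD·AAC·CBD·CD·AAC·CBD·CD·CBD·CBD·B·B·AAC·B·B·AAC·AAC·CBD·CD·AAC·CD
    A ↦ B
    B ↦ CBD
    C ↦ AAC
    D ↦ CD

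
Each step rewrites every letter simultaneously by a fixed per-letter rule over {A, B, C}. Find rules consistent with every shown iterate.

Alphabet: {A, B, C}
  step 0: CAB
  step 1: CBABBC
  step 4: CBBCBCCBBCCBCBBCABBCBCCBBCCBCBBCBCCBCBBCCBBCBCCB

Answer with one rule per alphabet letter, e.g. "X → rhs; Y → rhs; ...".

  step 0 ⇒ step 1: CAB ⇒ CB·AB·BC
    A ↦ AB
    B ↦ BC
    C ↦ CB

A->AB, B->BC, C->CB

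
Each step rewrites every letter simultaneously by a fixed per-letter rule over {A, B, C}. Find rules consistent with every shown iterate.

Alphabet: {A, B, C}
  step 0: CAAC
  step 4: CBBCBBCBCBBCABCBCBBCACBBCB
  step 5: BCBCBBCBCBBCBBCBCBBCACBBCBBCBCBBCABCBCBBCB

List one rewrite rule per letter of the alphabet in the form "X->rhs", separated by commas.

A->CA, B->CB, C->B

  step 4 ⇒ step 5: CBBCBBCBCBBCABCBCBBCACBBCB ⇒ B·CB·CB·B·CB·CB·B·CB·B·CB·CB·B·CA·CB·B·CB·B·CB·CB·B·CA·B·CB·CB·B·CB
    A ↦ CA
    B ↦ CB
    C ↦ B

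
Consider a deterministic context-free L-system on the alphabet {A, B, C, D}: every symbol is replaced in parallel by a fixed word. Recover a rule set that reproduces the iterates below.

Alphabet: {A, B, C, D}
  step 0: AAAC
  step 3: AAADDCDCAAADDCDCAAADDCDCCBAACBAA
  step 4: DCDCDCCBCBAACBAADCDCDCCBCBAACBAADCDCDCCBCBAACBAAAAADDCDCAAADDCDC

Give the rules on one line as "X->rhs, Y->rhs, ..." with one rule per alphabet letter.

A->DC, B->AD, C->AA, D->CB

  step 3 ⇒ step 4: AAADDCDCAAADDCDCAAADDCDCCBAACBAA ⇒ DC·DC·DC·CB·CB·AA·CB·AA·DC·DC·DC·CB·CB·AA·CB·AA·DC·DC·DC·CB·CB·AA·CB·AA·AA·AD·DC·DC·AA·AD·DC·DC
    A ↦ DC
    B ↦ AD
    C ↦ AA
    D ↦ CB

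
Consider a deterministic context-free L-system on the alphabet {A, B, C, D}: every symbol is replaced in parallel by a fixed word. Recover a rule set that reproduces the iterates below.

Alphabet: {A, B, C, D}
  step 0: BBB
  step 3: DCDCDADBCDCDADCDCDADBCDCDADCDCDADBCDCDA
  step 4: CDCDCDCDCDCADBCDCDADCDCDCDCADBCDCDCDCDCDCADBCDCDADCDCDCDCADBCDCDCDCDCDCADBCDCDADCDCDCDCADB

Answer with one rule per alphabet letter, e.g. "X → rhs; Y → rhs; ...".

  step 3 ⇒ step 4: DCDCDADBCDCDADCDCDADBCDCDADCDCDADBCDCDA ⇒ CDC·D·CDC·D·CDC·ADB·CDC·DA·D·CDC·D·CDC·ADB·CDC·D·CDC·D·CDC·ADB·CDC·DA·D·CDC·D·CDC·ADB·CDC·D·CDC·D·CDC·ADB·CDC·DA·D·CDC·D·CDC·ADB
    A ↦ ADB
    B ↦ DA
    C ↦ D
    D ↦ CDC

A->ADB, B->DA, C->D, D->CDC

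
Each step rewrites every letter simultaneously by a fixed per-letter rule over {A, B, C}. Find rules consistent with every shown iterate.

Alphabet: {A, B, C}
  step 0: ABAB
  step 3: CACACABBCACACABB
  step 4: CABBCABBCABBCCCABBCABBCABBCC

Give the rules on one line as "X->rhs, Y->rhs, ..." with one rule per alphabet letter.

A->BB, B->C, C->CA

  step 3 ⇒ step 4: CACACABBCACACABB ⇒ CA·BB·CA·BB·CA·BB·C·C·CA·BB·CA·BB·CA·BB·C·C
    A ↦ BB
    B ↦ C
    C ↦ CA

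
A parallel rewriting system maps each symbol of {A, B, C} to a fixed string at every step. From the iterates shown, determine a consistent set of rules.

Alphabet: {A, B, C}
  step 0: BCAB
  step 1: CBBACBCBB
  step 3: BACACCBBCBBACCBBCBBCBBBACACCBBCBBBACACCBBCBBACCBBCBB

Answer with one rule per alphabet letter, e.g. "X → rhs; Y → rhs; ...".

  step 0 ⇒ step 1: BCAB ⇒ CBB·AC·B·CBB
    A ↦ B
    B ↦ CBB
    C ↦ AC

A->B, B->CBB, C->AC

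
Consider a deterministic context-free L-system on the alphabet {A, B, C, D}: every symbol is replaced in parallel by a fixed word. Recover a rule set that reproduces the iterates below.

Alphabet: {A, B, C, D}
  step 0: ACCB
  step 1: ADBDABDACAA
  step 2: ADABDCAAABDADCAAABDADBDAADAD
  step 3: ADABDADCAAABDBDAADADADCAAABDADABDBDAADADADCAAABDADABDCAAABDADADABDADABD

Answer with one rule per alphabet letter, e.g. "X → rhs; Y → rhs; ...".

A->AD, B->CAA, C->BDA, D->ABD

  step 2 ⇒ step 3: ADABDCAAABDADCAAABDADBDAADAD ⇒ AD·ABD·AD·CAA·ABD·BDA·AD·AD·AD·CAA·ABD·AD·ABD·BDA·AD·AD·AD·CAA·ABD·AD·ABD·CAA·ABD·AD·AD·ABD·AD·ABD
    A ↦ AD
    B ↦ CAA
    C ↦ BDA
    D ↦ ABD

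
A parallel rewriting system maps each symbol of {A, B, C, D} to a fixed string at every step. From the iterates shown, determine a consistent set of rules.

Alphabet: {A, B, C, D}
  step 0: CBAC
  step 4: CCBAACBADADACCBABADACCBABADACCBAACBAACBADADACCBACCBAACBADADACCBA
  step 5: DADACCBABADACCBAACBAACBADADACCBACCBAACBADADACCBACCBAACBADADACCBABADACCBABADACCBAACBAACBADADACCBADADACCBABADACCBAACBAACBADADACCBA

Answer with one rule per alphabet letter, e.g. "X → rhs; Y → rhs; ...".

A->BA, B->CC, C->DA, D->AC

  step 4 ⇒ step 5: CCBAACBADADACCBABADACCBABADACCBAACBAACBADADACCBACCBAACBADADACCBA ⇒ DA·DA·CC·BA·BA·DA·CC·BA·AC·BA·AC·BA·DA·DA·CC·BA·CC·BA·AC·BA·DA·DA·CC·BA·CC·BA·AC·BA·DA·DA·CC·BA·BA·DA·CC·BA·BA·DA·CC·BA·AC·BA·AC·BA·DA·DA·CC·BA·DA·DA·CC·BA·BA·DA·CC·BA·AC·BA·AC·BA·DA·DA·CC·BA
    A ↦ BA
    B ↦ CC
    C ↦ DA
    D ↦ AC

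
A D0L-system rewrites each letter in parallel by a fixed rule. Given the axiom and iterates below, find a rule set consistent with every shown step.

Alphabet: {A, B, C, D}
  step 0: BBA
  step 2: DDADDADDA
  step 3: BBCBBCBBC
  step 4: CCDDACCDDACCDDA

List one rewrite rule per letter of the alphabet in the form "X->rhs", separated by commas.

A->C, B->C, C->DDA, D->B

  step 3 ⇒ step 4: BBCBBCBBC ⇒ C·C·DDA·C·C·DDA·C·C·DDA
    B ↦ C
    C ↦ DDA
  step 2 ⇒ step 3: DDADDADDA ⇒ B·B·C·B·B·C·B·B·C
    A ↦ C
  step 2 ⇒ step 3: DDADDADDA ⇒ B·B·C·B·B·C·B·B·C
    D ↦ B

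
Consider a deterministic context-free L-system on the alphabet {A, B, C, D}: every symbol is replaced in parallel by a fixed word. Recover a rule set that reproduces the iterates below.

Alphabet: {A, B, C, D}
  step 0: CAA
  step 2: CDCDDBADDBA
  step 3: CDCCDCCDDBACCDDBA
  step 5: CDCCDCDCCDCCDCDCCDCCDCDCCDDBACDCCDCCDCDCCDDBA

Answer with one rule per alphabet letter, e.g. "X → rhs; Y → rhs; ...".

  step 2 ⇒ step 3: CDCDDBADDBA ⇒ CD·C·CD·C·C·DD·BA·C·C·DD·BA
    A ↦ BA
    B ↦ DD
    C ↦ CD
    D ↦ C

A->BA, B->DD, C->CD, D->C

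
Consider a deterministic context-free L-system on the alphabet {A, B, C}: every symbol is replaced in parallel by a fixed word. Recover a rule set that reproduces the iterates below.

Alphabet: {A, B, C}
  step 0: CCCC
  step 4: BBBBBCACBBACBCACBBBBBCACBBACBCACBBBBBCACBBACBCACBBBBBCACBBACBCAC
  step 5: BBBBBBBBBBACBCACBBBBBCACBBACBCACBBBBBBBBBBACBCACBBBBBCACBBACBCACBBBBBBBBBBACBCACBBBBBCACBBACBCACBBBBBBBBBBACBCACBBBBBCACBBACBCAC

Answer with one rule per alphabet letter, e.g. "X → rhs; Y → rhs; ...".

  step 4 ⇒ step 5: BBBBBCACBBACBCACBBBBBCACBBACBCACBBBBBCACBBACBCACBBBBBCACBBACBCAC ⇒ BB·BB·BB·BB·BB·AC·BC·AC·BB·BB·BC·AC·BB·AC·BC·AC·BB·BB·BB·BB·BB·AC·BC·AC·BB·BB·BC·AC·BB·AC·BC·AC·BB·BB·BB·BB·BB·AC·BC·AC·BB·BB·BC·AC·BB·AC·BC·AC·BB·BB·BB·BB·BB·AC·BC·AC·BB·BB·BC·AC·BB·AC·BC·AC
    A ↦ BC
    B ↦ BB
    C ↦ AC

A->BC, B->BB, C->AC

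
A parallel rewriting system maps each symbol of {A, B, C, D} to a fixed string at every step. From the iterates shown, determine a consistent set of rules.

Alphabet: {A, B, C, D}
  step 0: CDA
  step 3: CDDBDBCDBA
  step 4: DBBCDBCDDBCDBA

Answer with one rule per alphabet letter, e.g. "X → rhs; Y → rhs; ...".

  step 3 ⇒ step 4: CDDBDBCDBA ⇒ D·B·B·CD·B·CD·D·B·CD·BA
    A ↦ BA
    B ↦ CD
    C ↦ D
    D ↦ B

A->BA, B->CD, C->D, D->B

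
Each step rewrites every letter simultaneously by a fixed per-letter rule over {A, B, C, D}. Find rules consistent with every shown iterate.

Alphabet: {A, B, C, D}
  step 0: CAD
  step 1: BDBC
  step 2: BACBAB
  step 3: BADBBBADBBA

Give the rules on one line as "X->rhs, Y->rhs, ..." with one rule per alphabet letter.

A->DB, B->BA, C->B, D->C

  step 2 ⇒ step 3: BACBAB ⇒ BA·DB·B·BA·DB·BA
    A ↦ DB
    B ↦ BA
    C ↦ B
  step 0 ⇒ step 1: CAD ⇒ B·DB·C
    D ↦ C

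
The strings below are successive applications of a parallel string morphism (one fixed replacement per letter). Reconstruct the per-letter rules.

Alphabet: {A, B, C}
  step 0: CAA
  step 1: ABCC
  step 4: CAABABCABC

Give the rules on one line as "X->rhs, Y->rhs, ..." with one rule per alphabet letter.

  step 0 ⇒ step 1: CAA ⇒ AB·C·C
    A ↦ C
    C ↦ AB
    B ↦ A  (constrained at step 1)

A->C, B->A, C->AB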